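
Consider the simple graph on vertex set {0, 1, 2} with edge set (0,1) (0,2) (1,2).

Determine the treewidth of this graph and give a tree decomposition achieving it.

A single bag containing all 3 vertices is trivially a valid decomposition of width 2. On the other hand G contains the 3-clique {0, 1, 2}. A clique must lie in a single bag of any decomposition, so no decomposition can have width below 2. Combining the bounds, tw(G) = 2.

Treewidth 2.
One such decomposition:
Bags: B1 = {0, 1, 2}
Tree: (single bag)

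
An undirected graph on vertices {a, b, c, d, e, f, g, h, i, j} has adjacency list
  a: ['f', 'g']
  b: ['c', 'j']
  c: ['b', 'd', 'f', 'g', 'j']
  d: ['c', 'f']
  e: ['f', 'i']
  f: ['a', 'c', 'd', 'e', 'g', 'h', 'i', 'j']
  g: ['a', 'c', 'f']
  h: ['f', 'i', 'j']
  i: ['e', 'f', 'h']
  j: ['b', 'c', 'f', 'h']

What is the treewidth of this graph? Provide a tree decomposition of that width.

Treewidth 2.
One optimal decomposition is:
Bags: B1 = {f, h, j}  B2 = {c, f, j}  B3 = {f, h, i}  B4 = {c, f, g}  B5 = {c, d, f}  B6 = {a, f, g}  B7 = {e, f, i}  B8 = {b, c, j}
Tree: B1–B2, B1–B3, B2–B4, B4–B5, B4–B6, B3–B7, B2–B8

Every bag has size at most 3, so the width is 3 − 1 = 2 and tw(G) ≤ 2. On the other hand G contains the 3-clique {f, h, j}. A clique must lie in a single bag of any decomposition, so no decomposition can have width below 2. Hence tw(G) = 2 exactly.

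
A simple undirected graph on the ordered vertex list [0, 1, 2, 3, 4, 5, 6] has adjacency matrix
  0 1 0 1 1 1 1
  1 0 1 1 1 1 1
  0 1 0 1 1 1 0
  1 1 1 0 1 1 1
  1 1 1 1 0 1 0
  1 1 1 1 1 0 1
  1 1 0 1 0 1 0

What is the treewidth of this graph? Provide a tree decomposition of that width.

Each bag holds 5 vertices, so the decomposition has width 4, which upper-bounds the treewidth. For the lower bound, the 5 vertices {0, 1, 3, 4, 5} are pairwise adjacent, and any tree decomposition puts a clique entirely inside one bag — forcing width ≥ 4. Combining the bounds, tw(G) = 4.

Treewidth 4.
One such decomposition:
Bags: B1 = {0, 1, 3, 4, 5}  B2 = {0, 1, 3, 5, 6}  B3 = {1, 2, 3, 4, 5}
Tree: B1–B2, B1–B3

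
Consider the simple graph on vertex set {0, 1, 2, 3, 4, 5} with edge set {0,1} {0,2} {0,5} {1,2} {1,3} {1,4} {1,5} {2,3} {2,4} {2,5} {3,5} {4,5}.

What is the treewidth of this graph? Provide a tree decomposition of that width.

Each bag holds 4 vertices, so the decomposition has width 3, which upper-bounds the treewidth. Conversely, {0, 1, 2, 5} is a clique of size 4, and the vertices of any clique must share a bag in every tree decomposition; so some bag has ≥ 4 vertices and tw(G) ≥ 3. Therefore the treewidth is 3.

Treewidth 3.
Bags: B1 = {0, 1, 2, 5}  B2 = {1, 2, 3, 5}  B3 = {1, 2, 4, 5}
Tree: B1–B2, B2–B3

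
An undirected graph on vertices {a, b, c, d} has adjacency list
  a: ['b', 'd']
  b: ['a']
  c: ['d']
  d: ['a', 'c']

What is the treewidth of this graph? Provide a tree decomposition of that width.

Treewidth 1.
Bags: B1 = {c, d}  B2 = {a, d}  B3 = {a, b}
Tree: B1–B2, B2–B3

Every bag has size at most 2, so the width is 2 − 1 = 1 and tw(G) ≤ 1. Any graph with an edge has treewidth ≥ 1, and G has the edge d–c. Hence tw(G) = 1 exactly.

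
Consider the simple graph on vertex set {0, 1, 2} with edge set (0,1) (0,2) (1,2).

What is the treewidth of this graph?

A width-2 tree decomposition is:
Bags: B1 = {0, 1, 2}
Tree: (single bag)
A single bag containing all 3 vertices is trivially a valid decomposition of width 2. For the lower bound, the 3 vertices {0, 1, 2} are pairwise adjacent, and any tree decomposition puts a clique entirely inside one bag — forcing width ≥ 2. Therefore the treewidth is 2.

2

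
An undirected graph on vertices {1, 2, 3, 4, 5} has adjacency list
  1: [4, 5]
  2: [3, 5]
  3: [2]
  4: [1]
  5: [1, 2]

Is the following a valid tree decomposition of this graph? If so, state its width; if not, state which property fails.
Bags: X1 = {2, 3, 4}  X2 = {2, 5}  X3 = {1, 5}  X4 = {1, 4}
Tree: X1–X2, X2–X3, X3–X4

A tree decomposition must satisfy three properties: every vertex lies in some bag; for every edge, both endpoints lie together in some bag; and for every vertex, the bags containing it form a connected subtree. Here bags containing vertex 4 are not connected in the tree, so the decomposition is invalid.

No — bags containing vertex 4 are not connected in the tree.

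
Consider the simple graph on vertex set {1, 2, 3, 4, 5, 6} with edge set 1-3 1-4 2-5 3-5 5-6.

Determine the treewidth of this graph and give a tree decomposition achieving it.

Treewidth 1.
One optimal decomposition is:
Bags: B1 = {2, 5}  B2 = {5, 6}  B3 = {3, 5}  B4 = {1, 3}  B5 = {1, 4}
Tree: B1–B2, B1–B3, B3–B4, B4–B5

Each bag holds 2 vertices, so the decomposition has width 1, which upper-bounds the treewidth. Any graph with an edge has treewidth ≥ 1, and G has the edge 5–2. The upper and lower bounds meet at 1, so that is the treewidth.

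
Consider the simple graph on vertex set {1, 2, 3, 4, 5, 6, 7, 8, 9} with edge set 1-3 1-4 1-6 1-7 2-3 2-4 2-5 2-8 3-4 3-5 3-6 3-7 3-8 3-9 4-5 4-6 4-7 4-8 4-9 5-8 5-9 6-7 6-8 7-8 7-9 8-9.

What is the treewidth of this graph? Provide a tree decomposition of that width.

Every bag has size at most 5, so the width is 5 − 1 = 4 and tw(G) ≤ 4. For the lower bound, the 5 vertices {3, 4, 5, 8, 9} are pairwise adjacent, and any tree decomposition puts a clique entirely inside one bag — forcing width ≥ 4. Hence tw(G) = 4 exactly.

Treewidth 4.
Bags: B1 = {3, 4, 5, 8, 9}  B2 = {3, 4, 7, 8, 9}  B3 = {3, 4, 6, 7, 8}  B4 = {1, 3, 4, 6, 7}  B5 = {2, 3, 4, 5, 8}
Tree: B1–B2, B2–B3, B3–B4, B1–B5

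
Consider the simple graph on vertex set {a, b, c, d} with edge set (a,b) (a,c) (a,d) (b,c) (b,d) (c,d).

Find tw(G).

A width-3 tree decomposition is:
Bags: B1 = {a, b, c, d}
Tree: (single bag)
A single bag containing all 4 vertices is trivially a valid decomposition of width 3. Conversely, {a, b, c, d} is a clique of size 4, and the vertices of any clique must share a bag in every tree decomposition; so some bag has ≥ 4 vertices and tw(G) ≥ 3. The upper and lower bounds meet at 3, so that is the treewidth.

3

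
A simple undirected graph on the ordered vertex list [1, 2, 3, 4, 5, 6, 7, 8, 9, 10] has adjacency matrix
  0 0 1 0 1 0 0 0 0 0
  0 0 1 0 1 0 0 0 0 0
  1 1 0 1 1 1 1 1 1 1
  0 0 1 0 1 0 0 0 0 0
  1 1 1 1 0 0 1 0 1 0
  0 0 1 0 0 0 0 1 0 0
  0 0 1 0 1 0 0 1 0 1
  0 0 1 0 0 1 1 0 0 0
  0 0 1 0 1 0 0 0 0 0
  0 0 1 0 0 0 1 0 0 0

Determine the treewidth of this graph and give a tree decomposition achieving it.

Treewidth 2.
Bags: B1 = {3, 7, 8}  B2 = {3, 6, 8}  B3 = {3, 5, 7}  B4 = {2, 3, 5}  B5 = {3, 4, 5}  B6 = {3, 7, 10}  B7 = {3, 5, 9}  B8 = {1, 3, 5}
Tree: B1–B2, B1–B3, B3–B4, B4–B5, B1–B6, B5–B7, B5–B8

The largest bag has 3 vertices, giving width 2; this decomposition certifies tw(G) ≤ 2. Conversely, {3, 6, 8} is a clique of size 3, and the vertices of any clique must share a bag in every tree decomposition; so some bag has ≥ 3 vertices and tw(G) ≥ 2. Therefore the treewidth is 2.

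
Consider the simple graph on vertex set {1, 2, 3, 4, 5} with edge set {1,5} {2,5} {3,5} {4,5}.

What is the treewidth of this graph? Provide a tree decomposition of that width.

Every bag has size at most 2, so the width is 2 − 1 = 1 and tw(G) ≤ 1. Any graph with an edge has treewidth ≥ 1, and G has the edge 1–5. Hence tw(G) = 1 exactly.

Treewidth 1.
One optimal decomposition is:
Bags: B1 = {1, 5}  B2 = {2, 5}  B3 = {4, 5}  B4 = {3, 5}
Tree: B1–B2, B1–B3, B1–B4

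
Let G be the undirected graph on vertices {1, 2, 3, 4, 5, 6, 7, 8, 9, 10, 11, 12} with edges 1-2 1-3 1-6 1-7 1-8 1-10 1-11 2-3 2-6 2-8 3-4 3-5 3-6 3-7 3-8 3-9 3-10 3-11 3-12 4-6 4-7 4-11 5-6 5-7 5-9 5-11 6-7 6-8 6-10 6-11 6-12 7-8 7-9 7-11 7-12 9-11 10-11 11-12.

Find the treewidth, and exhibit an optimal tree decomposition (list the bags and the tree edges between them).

Each bag holds 5 vertices, so the decomposition has width 4, which upper-bounds the treewidth. On the other hand G contains the 5-clique {3, 5, 7, 9, 11}. A clique must lie in a single bag of any decomposition, so no decomposition can have width below 4. The upper and lower bounds meet at 4, so that is the treewidth.

Treewidth 4.
Bags: B1 = {3, 5, 7, 9, 11}  B2 = {3, 5, 6, 7, 11}  B3 = {1, 3, 6, 7, 11}  B4 = {3, 6, 7, 11, 12}  B5 = {1, 3, 6, 7, 8}  B6 = {1, 2, 3, 6, 8}  B7 = {1, 3, 6, 10, 11}  B8 = {3, 4, 6, 7, 11}
Tree: B1–B2, B2–B3, B3–B4, B3–B5, B5–B6, B3–B7, B2–B8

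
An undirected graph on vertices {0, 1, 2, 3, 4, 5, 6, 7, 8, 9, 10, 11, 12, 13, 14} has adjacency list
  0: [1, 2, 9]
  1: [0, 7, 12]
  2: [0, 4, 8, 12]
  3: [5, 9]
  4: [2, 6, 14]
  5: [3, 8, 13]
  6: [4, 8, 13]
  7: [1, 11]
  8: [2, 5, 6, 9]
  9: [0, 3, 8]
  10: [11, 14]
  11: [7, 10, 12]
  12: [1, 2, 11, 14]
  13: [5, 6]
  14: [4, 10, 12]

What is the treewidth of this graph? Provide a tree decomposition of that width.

Treewidth 3.
Bags: B1 = {3, 5, 6, 13}  B2 = {3, 5, 6, 8}  B3 = {3, 6, 8, 9}  B4 = {4, 6, 8, 9}  B5 = {2, 4, 8, 9}  B6 = {0, 2, 4, 9}  B7 = {0, 2, 4, 14}  B8 = {0, 2, 12, 14}  B9 = {0, 1, 12, 14}  B10 = {1, 10, 12, 14}  B11 = {1, 10, 11, 12}  B12 = {1, 7, 10, 11}
Tree: B1–B2, B2–B3, B3–B4, B4–B5, B5–B6, B6–B7, B7–B8, B8–B9, B9–B10, B10–B11, B11–B12

Every bag has size at most 4, so the width is 4 − 1 = 3 and tw(G) ≤ 3. For the lower bound: the 4 vertex sets {3,5,13}, {6}, {8}, {0,2,4,9} are disjoint, each induces a connected subgraph, and every pair is joined by at least one edge of G. Contracting each set to a single vertex therefore yields K_{4} as a minor, and since treewidth is minor-monotone, tw(G) ≥ tw(K_{4}) = 3. Hence tw(G) = 3 exactly.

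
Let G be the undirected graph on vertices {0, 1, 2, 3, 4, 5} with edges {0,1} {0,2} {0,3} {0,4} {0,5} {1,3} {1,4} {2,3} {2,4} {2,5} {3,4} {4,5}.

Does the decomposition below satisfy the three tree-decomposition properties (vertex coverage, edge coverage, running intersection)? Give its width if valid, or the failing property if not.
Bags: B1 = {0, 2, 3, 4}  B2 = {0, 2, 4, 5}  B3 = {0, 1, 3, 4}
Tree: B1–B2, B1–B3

Vertex coverage: the bags together contain {0, 1, 2, 3, 4, 5}, the full vertex set. Edge coverage: each edge of G has both endpoints in at least one bag. Running intersection: for every vertex, the bags containing it form a connected subtree. All three properties hold, so this is a valid tree decomposition of width max|bag| − 1 = 3, and hence tw(G) ≤ 3.

Yes; width 3.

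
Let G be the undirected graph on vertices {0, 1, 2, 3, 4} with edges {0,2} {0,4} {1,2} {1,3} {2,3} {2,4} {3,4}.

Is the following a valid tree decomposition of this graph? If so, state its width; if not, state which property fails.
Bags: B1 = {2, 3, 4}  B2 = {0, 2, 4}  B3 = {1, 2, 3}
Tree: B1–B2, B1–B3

Vertex coverage: the bags together contain {0, 1, 2, 3, 4}, the full vertex set. Edge coverage: each edge of G has both endpoints in at least one bag. Running intersection: for every vertex, the bags containing it form a connected subtree. All three properties hold, so this is a valid tree decomposition of width max|bag| − 1 = 2, and hence tw(G) ≤ 2.

Yes; width 2.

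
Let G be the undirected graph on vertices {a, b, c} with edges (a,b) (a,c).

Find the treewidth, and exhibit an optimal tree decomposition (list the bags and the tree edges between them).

Treewidth 1.
Bags: B1 = {a, c}  B2 = {a, b}
Tree: B1–B2

Every bag has size at most 2, so the width is 2 − 1 = 1 and tw(G) ≤ 1. Any graph with an edge has treewidth ≥ 1, and G has the edge c–a. Combining the bounds, tw(G) = 1.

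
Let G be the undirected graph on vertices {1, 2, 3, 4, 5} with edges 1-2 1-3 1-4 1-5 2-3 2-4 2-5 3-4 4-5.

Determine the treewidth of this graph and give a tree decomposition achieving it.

Treewidth 3.
Bags: B1 = {1, 2, 3, 4}  B2 = {1, 2, 4, 5}
Tree: B1–B2

The largest bag has 4 vertices, giving width 3; this decomposition certifies tw(G) ≤ 3. For the lower bound, the 4 vertices {1, 2, 3, 4} are pairwise adjacent, and any tree decomposition puts a clique entirely inside one bag — forcing width ≥ 3. Therefore the treewidth is 3.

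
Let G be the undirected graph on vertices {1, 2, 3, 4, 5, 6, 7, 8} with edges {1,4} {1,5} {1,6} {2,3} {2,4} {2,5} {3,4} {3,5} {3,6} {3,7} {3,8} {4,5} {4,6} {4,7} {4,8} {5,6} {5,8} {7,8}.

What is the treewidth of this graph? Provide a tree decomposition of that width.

Every bag has size at most 4, so the width is 4 − 1 = 3 and tw(G) ≤ 3. On the other hand G contains the 4-clique {1, 4, 5, 6}. A clique must lie in a single bag of any decomposition, so no decomposition can have width below 3. The upper and lower bounds meet at 3, so that is the treewidth.

Treewidth 3.
One such decomposition:
Bags: B1 = {3, 4, 5, 6}  B2 = {2, 3, 4, 5}  B3 = {3, 4, 5, 8}  B4 = {1, 4, 5, 6}  B5 = {3, 4, 7, 8}
Tree: B1–B2, B1–B3, B1–B4, B3–B5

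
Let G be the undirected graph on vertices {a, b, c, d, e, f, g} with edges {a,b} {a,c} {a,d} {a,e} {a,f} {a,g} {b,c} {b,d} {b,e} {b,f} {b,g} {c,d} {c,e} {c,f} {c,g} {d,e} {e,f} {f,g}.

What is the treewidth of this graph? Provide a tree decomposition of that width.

Every bag has size at most 5, so the width is 5 − 1 = 4 and tw(G) ≤ 4. For the lower bound, the 5 vertices {a, b, c, f, g} are pairwise adjacent, and any tree decomposition puts a clique entirely inside one bag — forcing width ≥ 4. Hence tw(G) = 4 exactly.

Treewidth 4.
One optimal decomposition is:
Bags: B1 = {a, b, c, e, f}  B2 = {a, b, c, f, g}  B3 = {a, b, c, d, e}
Tree: B1–B2, B1–B3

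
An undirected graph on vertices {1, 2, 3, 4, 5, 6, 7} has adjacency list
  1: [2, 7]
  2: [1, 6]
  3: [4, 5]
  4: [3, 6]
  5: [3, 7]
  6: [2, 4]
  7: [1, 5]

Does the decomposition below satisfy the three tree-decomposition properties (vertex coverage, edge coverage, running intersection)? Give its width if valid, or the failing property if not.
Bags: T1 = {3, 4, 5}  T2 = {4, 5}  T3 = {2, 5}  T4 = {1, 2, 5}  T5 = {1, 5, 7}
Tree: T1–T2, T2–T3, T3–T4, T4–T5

No — vertex 6 appears in no bag.

A tree decomposition must satisfy three properties: every vertex lies in some bag; for every edge, both endpoints lie together in some bag; and for every vertex, the bags containing it form a connected subtree. Here vertex 6 appears in no bag, so the decomposition is invalid.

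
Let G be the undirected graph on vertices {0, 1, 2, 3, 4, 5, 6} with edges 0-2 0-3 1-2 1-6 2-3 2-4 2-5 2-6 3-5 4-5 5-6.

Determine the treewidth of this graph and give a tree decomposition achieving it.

Treewidth 2.
One such decomposition:
Bags: B1 = {2, 3, 5}  B2 = {2, 4, 5}  B3 = {2, 5, 6}  B4 = {1, 2, 6}  B5 = {0, 2, 3}
Tree: B1–B2, B2–B3, B3–B4, B1–B5

Each bag holds 3 vertices, so the decomposition has width 2, which upper-bounds the treewidth. On the other hand G contains the 3-clique {0, 2, 3}. A clique must lie in a single bag of any decomposition, so no decomposition can have width below 2. Hence tw(G) = 2 exactly.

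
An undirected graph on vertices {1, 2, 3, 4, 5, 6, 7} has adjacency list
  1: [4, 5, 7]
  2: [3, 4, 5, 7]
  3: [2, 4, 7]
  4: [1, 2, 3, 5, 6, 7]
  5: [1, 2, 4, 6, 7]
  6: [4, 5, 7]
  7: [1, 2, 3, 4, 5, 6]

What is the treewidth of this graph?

A width-3 tree decomposition is:
Bags: B1 = {2, 4, 5, 7}  B2 = {4, 5, 6, 7}  B3 = {2, 3, 4, 7}  B4 = {1, 4, 5, 7}
Tree: B1–B2, B1–B3, B2–B4
Each bag holds 4 vertices, so the decomposition has width 3, which upper-bounds the treewidth. Conversely, {2, 3, 4, 7} is a clique of size 4, and the vertices of any clique must share a bag in every tree decomposition; so some bag has ≥ 4 vertices and tw(G) ≥ 3. The upper and lower bounds meet at 3, so that is the treewidth.

3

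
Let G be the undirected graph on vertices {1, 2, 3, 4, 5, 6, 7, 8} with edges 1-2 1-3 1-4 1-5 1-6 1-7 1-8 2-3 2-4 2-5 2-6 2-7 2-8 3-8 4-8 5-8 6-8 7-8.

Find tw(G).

A width-3 tree decomposition is:
Bags: B1 = {1, 2, 5, 8}  B2 = {1, 2, 4, 8}  B3 = {1, 2, 3, 8}  B4 = {1, 2, 7, 8}  B5 = {1, 2, 6, 8}
Tree: B1–B2, B1–B3, B1–B4, B2–B5
Every bag has size at most 4, so the width is 4 − 1 = 3 and tw(G) ≤ 3. For the lower bound, the 4 vertices {1, 2, 3, 8} are pairwise adjacent, and any tree decomposition puts a clique entirely inside one bag — forcing width ≥ 3. The upper and lower bounds meet at 3, so that is the treewidth.

3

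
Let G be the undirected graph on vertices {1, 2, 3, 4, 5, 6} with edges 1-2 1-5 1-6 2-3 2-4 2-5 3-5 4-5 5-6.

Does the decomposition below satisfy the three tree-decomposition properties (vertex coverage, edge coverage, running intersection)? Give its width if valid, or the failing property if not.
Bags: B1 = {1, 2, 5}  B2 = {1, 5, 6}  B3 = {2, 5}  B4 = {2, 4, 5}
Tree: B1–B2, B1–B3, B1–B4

No — vertex 3 appears in no bag.

A tree decomposition must satisfy three properties: every vertex lies in some bag; for every edge, both endpoints lie together in some bag; and for every vertex, the bags containing it form a connected subtree. Here vertex 3 appears in no bag, so the decomposition is invalid.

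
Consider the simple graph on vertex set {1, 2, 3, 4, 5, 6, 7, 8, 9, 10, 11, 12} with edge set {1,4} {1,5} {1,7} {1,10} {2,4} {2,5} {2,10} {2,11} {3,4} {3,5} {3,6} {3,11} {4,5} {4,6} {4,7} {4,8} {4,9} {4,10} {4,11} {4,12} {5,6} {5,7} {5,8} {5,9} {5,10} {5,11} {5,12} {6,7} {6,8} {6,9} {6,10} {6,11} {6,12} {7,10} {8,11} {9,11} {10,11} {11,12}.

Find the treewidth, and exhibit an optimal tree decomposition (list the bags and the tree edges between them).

The largest bag has 5 vertices, giving width 4; this decomposition certifies tw(G) ≤ 4. On the other hand G contains the 5-clique {1, 4, 5, 7, 10}. A clique must lie in a single bag of any decomposition, so no decomposition can have width below 4. Combining the bounds, tw(G) = 4.

Treewidth 4.
One such decomposition:
Bags: B1 = {4, 5, 6, 9, 11}  B2 = {4, 5, 6, 8, 11}  B3 = {4, 5, 6, 10, 11}  B4 = {3, 4, 5, 6, 11}  B5 = {4, 5, 6, 7, 10}  B6 = {4, 5, 6, 11, 12}  B7 = {2, 4, 5, 10, 11}  B8 = {1, 4, 5, 7, 10}
Tree: B1–B2, B1–B3, B1–B4, B3–B5, B1–B6, B3–B7, B5–B8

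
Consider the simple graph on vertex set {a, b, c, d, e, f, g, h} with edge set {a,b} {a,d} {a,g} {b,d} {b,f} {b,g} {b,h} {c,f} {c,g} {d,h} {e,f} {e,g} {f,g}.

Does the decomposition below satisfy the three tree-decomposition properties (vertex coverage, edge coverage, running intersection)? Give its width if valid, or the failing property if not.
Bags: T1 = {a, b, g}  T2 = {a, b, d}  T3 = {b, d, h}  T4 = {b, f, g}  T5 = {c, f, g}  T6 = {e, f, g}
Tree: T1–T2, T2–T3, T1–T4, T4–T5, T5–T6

Every vertex of G appears in some bag (union = {a, b, c, d, e, f, g, h}); every edge is covered by a bag; and for each vertex v the set of bags containing v is connected in the bag tree. The decomposition is therefore valid. The largest bag has 3 vertices, so the width is 2.

Yes; width 2.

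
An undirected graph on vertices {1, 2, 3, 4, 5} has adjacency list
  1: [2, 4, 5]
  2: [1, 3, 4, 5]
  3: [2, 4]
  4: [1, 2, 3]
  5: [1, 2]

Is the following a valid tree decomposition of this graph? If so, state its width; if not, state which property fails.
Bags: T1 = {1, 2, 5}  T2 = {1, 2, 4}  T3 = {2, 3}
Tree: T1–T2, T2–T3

No — edge (4,3) lies in no bag.

A tree decomposition must satisfy three properties: every vertex lies in some bag; for every edge, both endpoints lie together in some bag; and for every vertex, the bags containing it form a connected subtree. Here edge (4,3) lies in no bag, so the decomposition is invalid.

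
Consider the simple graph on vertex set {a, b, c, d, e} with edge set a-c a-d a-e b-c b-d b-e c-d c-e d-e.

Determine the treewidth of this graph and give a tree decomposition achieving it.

Treewidth 3.
Bags: B1 = {a, c, d, e}  B2 = {b, c, d, e}
Tree: B1–B2

The largest bag has 4 vertices, giving width 3; this decomposition certifies tw(G) ≤ 3. Conversely, {a, c, d, e} is a clique of size 4, and the vertices of any clique must share a bag in every tree decomposition; so some bag has ≥ 4 vertices and tw(G) ≥ 3. The upper and lower bounds meet at 3, so that is the treewidth.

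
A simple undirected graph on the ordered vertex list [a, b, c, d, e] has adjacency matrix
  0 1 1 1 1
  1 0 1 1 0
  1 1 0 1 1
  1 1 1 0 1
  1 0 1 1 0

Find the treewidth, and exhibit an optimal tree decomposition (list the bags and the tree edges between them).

Treewidth 3.
One such decomposition:
Bags: B1 = {a, c, d, e}  B2 = {a, b, c, d}
Tree: B1–B2

The largest bag has 4 vertices, giving width 3; this decomposition certifies tw(G) ≤ 3. For the lower bound, the 4 vertices {a, c, d, e} are pairwise adjacent, and any tree decomposition puts a clique entirely inside one bag — forcing width ≥ 3. Therefore the treewidth is 3.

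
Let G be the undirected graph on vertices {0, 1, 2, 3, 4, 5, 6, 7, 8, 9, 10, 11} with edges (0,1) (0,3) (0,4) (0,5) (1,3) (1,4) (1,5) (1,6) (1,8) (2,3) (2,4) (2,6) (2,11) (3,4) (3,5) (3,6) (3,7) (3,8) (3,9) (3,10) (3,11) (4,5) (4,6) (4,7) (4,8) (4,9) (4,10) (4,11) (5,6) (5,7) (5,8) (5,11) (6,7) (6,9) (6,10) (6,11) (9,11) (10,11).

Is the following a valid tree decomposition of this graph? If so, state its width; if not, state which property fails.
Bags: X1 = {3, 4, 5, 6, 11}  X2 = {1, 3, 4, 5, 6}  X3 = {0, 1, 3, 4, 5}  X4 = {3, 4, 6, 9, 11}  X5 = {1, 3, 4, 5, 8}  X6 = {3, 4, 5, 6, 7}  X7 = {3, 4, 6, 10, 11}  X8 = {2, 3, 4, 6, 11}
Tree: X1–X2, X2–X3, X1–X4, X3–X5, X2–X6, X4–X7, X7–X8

Checking the three conditions: (i) the bags cover all of {0, 1, 2, 3, 4, 5, 6, 7, 8, 9, 10, 11}; (ii) for each edge, some bag contains both endpoints; (iii) the bags containing any fixed vertex form a subtree. All hold, so the decomposition is valid with width 5 − 1 = 4.

Yes; width 4.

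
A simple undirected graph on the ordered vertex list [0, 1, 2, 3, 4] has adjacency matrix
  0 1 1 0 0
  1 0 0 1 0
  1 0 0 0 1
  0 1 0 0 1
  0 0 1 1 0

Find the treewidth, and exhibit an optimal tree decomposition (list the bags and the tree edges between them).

Each bag holds 3 vertices, so the decomposition has width 2, which upper-bounds the treewidth. For the lower bound, G contains the cycle 3–1–0–2–4–3, so G is not a forest; only forests have treewidth ≤ 1, hence tw(G) ≥ 2. Combining the bounds, tw(G) = 2.

Treewidth 2.
Bags: B1 = {0, 1, 3}  B2 = {0, 2, 3}  B3 = {2, 3, 4}
Tree: B1–B2, B2–B3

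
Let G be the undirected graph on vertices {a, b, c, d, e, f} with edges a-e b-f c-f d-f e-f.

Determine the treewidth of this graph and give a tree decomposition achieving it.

Every bag has size at most 2, so the width is 2 − 1 = 1 and tw(G) ≤ 1. G has an edge, so its treewidth is at least 1. Therefore the treewidth is 1.

Treewidth 1.
Bags: B1 = {d, f}  B2 = {e, f}  B3 = {b, f}  B4 = {c, f}  B5 = {a, e}
Tree: B1–B2, B1–B3, B3–B4, B2–B5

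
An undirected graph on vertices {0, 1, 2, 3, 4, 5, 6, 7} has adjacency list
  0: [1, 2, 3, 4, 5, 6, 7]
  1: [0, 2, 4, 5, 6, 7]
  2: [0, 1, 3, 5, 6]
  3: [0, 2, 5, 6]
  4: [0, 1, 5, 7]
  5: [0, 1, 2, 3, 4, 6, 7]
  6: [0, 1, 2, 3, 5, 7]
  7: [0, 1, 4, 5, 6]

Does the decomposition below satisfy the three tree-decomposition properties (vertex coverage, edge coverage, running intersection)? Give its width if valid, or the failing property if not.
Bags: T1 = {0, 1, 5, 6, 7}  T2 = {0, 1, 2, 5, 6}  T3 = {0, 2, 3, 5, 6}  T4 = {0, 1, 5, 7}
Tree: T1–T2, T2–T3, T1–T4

No — vertex 4 appears in no bag.

A tree decomposition must satisfy three properties: every vertex lies in some bag; for every edge, both endpoints lie together in some bag; and for every vertex, the bags containing it form a connected subtree. Here vertex 4 appears in no bag, so the decomposition is invalid.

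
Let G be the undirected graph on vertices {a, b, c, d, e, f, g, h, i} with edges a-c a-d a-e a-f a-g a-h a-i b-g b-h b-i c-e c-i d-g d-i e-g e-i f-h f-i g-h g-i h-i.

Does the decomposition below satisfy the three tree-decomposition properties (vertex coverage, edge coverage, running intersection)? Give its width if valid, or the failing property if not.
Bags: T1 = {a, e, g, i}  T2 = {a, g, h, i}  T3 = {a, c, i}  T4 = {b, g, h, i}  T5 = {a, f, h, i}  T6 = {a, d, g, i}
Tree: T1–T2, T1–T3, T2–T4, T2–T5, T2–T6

A tree decomposition must satisfy three properties: every vertex lies in some bag; for every edge, both endpoints lie together in some bag; and for every vertex, the bags containing it form a connected subtree. Here edge (e,c) lies in no bag, so the decomposition is invalid.

No — edge (e,c) lies in no bag.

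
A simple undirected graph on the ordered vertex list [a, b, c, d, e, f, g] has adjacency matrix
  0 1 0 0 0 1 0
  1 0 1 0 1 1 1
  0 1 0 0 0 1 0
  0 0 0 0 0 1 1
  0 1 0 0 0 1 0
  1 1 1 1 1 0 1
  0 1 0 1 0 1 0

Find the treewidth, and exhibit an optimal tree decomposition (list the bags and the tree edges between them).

Treewidth 2.
One such decomposition:
Bags: B1 = {b, c, f}  B2 = {b, f, g}  B3 = {d, f, g}  B4 = {a, b, f}  B5 = {b, e, f}
Tree: B1–B2, B2–B3, B1–B4, B1–B5

Every bag has size at most 3, so the width is 3 − 1 = 2 and tw(G) ≤ 2. For the lower bound, the 3 vertices {d, f, g} are pairwise adjacent, and any tree decomposition puts a clique entirely inside one bag — forcing width ≥ 2. The upper and lower bounds meet at 2, so that is the treewidth.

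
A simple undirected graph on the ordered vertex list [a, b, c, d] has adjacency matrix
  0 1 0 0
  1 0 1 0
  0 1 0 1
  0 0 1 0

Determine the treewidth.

A width-1 tree decomposition is:
Bags: B1 = {a, b}  B2 = {b, c}  B3 = {c, d}
Tree: B1–B2, B2–B3
Each bag holds 2 vertices, so the decomposition has width 1, which upper-bounds the treewidth. Any graph with an edge has treewidth ≥ 1, and G has the edge b–a. The upper and lower bounds meet at 1, so that is the treewidth.

1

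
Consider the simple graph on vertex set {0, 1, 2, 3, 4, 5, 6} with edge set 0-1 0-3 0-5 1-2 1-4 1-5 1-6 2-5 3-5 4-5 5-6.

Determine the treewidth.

2

A width-2 tree decomposition is:
Bags: B1 = {1, 4, 5}  B2 = {0, 1, 5}  B3 = {1, 5, 6}  B4 = {0, 3, 5}  B5 = {1, 2, 5}
Tree: B1–B2, B2–B3, B2–B4, B1–B5
Each bag holds 3 vertices, so the decomposition has width 2, which upper-bounds the treewidth. For the lower bound, the 3 vertices {0, 1, 5} are pairwise adjacent, and any tree decomposition puts a clique entirely inside one bag — forcing width ≥ 2. The upper and lower bounds meet at 2, so that is the treewidth.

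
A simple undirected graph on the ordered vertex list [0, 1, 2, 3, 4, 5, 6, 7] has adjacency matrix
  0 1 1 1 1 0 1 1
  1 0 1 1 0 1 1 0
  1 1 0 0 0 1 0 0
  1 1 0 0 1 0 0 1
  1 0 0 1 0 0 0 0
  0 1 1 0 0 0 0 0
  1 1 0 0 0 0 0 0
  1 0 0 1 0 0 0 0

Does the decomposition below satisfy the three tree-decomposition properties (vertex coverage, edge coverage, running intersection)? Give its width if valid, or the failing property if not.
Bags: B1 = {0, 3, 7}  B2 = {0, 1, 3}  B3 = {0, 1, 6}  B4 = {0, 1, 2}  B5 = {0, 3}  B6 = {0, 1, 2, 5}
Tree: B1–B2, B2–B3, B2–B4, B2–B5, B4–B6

No — vertex 4 appears in no bag.

A tree decomposition must satisfy three properties: every vertex lies in some bag; for every edge, both endpoints lie together in some bag; and for every vertex, the bags containing it form a connected subtree. Here vertex 4 appears in no bag, so the decomposition is invalid.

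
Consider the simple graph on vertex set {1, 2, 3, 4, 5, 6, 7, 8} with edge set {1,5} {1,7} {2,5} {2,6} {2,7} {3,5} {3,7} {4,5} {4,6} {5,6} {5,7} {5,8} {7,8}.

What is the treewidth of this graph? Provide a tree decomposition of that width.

Each bag holds 3 vertices, so the decomposition has width 2, which upper-bounds the treewidth. On the other hand G contains the 3-clique {4, 5, 6}. A clique must lie in a single bag of any decomposition, so no decomposition can have width below 2. Hence tw(G) = 2 exactly.

Treewidth 2.
One optimal decomposition is:
Bags: B1 = {2, 5, 6}  B2 = {2, 5, 7}  B3 = {3, 5, 7}  B4 = {5, 7, 8}  B5 = {4, 5, 6}  B6 = {1, 5, 7}
Tree: B1–B2, B2–B3, B3–B4, B1–B5, B2–B6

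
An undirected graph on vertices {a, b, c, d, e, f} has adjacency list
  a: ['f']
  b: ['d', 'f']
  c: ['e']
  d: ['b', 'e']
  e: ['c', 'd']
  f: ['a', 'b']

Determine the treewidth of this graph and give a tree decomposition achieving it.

Each bag holds 2 vertices, so the decomposition has width 1, which upper-bounds the treewidth. Any graph with an edge has treewidth ≥ 1, and G has the edge c–e. Combining the bounds, tw(G) = 1.

Treewidth 1.
Bags: B1 = {c, e}  B2 = {d, e}  B3 = {b, d}  B4 = {b, f}  B5 = {a, f}
Tree: B1–B2, B2–B3, B3–B4, B4–B5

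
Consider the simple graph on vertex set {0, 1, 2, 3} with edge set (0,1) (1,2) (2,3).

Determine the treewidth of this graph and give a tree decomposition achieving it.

Treewidth 1.
One optimal decomposition is:
Bags: B1 = {1, 2}  B2 = {2, 3}  B3 = {0, 1}
Tree: B1–B2, B1–B3

The largest bag has 2 vertices, giving width 1; this decomposition certifies tw(G) ≤ 1. G has an edge, so its treewidth is at least 1. The upper and lower bounds meet at 1, so that is the treewidth.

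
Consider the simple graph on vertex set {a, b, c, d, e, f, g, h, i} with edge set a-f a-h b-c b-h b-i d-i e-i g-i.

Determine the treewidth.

1

A width-1 tree decomposition is:
Bags: B1 = {b, i}  B2 = {b, h}  B3 = {a, h}  B4 = {a, f}  B5 = {e, i}  B6 = {b, c}  B7 = {g, i}  B8 = {d, i}
Tree: B1–B2, B2–B3, B3–B4, B1–B5, B2–B6, B5–B7, B7–B8
Each bag holds 2 vertices, so the decomposition has width 1, which upper-bounds the treewidth. Since G has at least one edge (e.g. b–i), it is not an edgeless graph, so tw(G) ≥ 1. Combining the bounds, tw(G) = 1.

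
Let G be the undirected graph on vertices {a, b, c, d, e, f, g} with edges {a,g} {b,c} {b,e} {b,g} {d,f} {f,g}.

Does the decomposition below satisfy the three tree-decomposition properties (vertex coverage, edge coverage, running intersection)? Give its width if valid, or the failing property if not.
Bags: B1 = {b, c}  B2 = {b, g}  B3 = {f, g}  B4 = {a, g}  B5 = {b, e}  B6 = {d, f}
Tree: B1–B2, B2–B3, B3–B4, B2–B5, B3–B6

Checking the three conditions: (i) the bags cover all of {a, b, c, d, e, f, g}; (ii) for each edge, some bag contains both endpoints; (iii) the bags containing any fixed vertex form a subtree. All hold, so the decomposition is valid with width 2 − 1 = 1.

Yes; width 1.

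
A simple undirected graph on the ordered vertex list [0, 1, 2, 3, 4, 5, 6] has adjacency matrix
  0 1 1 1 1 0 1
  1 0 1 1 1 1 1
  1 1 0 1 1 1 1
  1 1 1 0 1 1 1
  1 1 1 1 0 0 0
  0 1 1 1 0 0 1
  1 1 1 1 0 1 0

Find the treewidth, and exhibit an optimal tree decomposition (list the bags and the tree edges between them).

Every bag has size at most 5, so the width is 5 − 1 = 4 and tw(G) ≤ 4. Conversely, {0, 1, 2, 3, 4} is a clique of size 5, and the vertices of any clique must share a bag in every tree decomposition; so some bag has ≥ 5 vertices and tw(G) ≥ 4. The upper and lower bounds meet at 4, so that is the treewidth.

Treewidth 4.
One such decomposition:
Bags: B1 = {0, 1, 2, 3, 6}  B2 = {0, 1, 2, 3, 4}  B3 = {1, 2, 3, 5, 6}
Tree: B1–B2, B1–B3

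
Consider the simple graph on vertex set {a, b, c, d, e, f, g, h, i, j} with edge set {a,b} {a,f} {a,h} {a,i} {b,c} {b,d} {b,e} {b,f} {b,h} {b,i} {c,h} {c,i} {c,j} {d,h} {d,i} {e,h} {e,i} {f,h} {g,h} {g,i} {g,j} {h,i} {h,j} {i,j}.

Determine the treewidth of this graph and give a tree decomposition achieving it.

Every bag has size at most 4, so the width is 4 − 1 = 3 and tw(G) ≤ 3. Conversely, {a, b, f, h} is a clique of size 4, and the vertices of any clique must share a bag in every tree decomposition; so some bag has ≥ 4 vertices and tw(G) ≥ 3. Hence tw(G) = 3 exactly.

Treewidth 3.
One such decomposition:
Bags: B1 = {a, b, h, i}  B2 = {b, e, h, i}  B3 = {b, c, h, i}  B4 = {b, d, h, i}  B5 = {a, b, f, h}  B6 = {c, h, i, j}  B7 = {g, h, i, j}
Tree: B1–B2, B1–B3, B2–B4, B1–B5, B3–B6, B6–B7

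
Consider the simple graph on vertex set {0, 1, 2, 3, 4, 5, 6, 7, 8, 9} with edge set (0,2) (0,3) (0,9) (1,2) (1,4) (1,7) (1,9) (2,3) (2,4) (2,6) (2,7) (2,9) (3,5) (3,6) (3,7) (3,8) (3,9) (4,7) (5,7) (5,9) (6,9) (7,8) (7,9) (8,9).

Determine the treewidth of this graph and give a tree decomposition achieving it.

The largest bag has 4 vertices, giving width 3; this decomposition certifies tw(G) ≤ 3. On the other hand G contains the 4-clique {1, 2, 7, 9}. A clique must lie in a single bag of any decomposition, so no decomposition can have width below 3. Hence tw(G) = 3 exactly.

Treewidth 3.
One optimal decomposition is:
Bags: B1 = {1, 2, 4, 7}  B2 = {1, 2, 7, 9}  B3 = {2, 3, 7, 9}  B4 = {3, 5, 7, 9}  B5 = {2, 3, 6, 9}  B6 = {0, 2, 3, 9}  B7 = {3, 7, 8, 9}
Tree: B1–B2, B2–B3, B3–B4, B3–B5, B3–B6, B3–B7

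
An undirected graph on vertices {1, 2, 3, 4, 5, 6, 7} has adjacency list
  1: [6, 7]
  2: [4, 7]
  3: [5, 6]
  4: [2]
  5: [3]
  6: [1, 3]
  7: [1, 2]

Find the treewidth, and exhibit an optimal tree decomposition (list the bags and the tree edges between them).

Treewidth 1.
One such decomposition:
Bags: B1 = {3, 5}  B2 = {3, 6}  B3 = {1, 6}  B4 = {1, 7}  B5 = {2, 7}  B6 = {2, 4}
Tree: B1–B2, B2–B3, B3–B4, B4–B5, B5–B6

The largest bag has 2 vertices, giving width 1; this decomposition certifies tw(G) ≤ 1. G has an edge, so its treewidth is at least 1. Combining the bounds, tw(G) = 1.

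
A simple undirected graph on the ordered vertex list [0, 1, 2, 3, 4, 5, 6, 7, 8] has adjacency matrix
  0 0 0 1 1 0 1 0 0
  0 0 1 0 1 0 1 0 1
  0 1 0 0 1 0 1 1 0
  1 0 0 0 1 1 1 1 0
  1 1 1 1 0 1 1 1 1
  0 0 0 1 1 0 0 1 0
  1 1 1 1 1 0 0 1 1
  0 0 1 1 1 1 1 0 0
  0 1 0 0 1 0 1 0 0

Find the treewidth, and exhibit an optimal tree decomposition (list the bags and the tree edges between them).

The largest bag has 4 vertices, giving width 3; this decomposition certifies tw(G) ≤ 3. Conversely, {3, 4, 5, 7} is a clique of size 4, and the vertices of any clique must share a bag in every tree decomposition; so some bag has ≥ 4 vertices and tw(G) ≥ 3. Therefore the treewidth is 3.

Treewidth 3.
Bags: B1 = {2, 4, 6, 7}  B2 = {1, 2, 4, 6}  B3 = {3, 4, 6, 7}  B4 = {0, 3, 4, 6}  B5 = {3, 4, 5, 7}  B6 = {1, 4, 6, 8}
Tree: B1–B2, B1–B3, B3–B4, B3–B5, B2–B6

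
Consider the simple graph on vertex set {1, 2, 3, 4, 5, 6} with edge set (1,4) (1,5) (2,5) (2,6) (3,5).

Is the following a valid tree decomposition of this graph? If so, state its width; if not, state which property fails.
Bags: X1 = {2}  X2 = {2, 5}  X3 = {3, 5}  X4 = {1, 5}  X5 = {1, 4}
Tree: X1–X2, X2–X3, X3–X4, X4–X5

No — vertex 6 appears in no bag.

A tree decomposition must satisfy three properties: every vertex lies in some bag; for every edge, both endpoints lie together in some bag; and for every vertex, the bags containing it form a connected subtree. Here vertex 6 appears in no bag, so the decomposition is invalid.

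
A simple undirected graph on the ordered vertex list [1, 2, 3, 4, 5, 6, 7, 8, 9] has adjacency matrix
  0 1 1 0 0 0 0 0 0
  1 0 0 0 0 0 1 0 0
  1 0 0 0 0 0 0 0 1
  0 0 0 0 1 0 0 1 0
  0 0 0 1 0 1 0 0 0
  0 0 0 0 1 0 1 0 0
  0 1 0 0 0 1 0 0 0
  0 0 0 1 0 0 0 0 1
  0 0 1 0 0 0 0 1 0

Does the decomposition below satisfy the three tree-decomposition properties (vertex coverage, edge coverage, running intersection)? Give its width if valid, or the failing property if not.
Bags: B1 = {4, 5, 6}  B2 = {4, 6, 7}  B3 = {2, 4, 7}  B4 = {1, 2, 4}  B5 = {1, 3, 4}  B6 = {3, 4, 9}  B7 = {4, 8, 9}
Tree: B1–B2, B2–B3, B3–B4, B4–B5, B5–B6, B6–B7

Vertex coverage: the bags together contain {1, 2, 3, 4, 5, 6, 7, 8, 9}, the full vertex set. Edge coverage: each edge of G has both endpoints in at least one bag. Running intersection: for every vertex, the bags containing it form a connected subtree. All three properties hold, so this is a valid tree decomposition of width max|bag| − 1 = 2, and hence tw(G) ≤ 2.

Yes; width 2.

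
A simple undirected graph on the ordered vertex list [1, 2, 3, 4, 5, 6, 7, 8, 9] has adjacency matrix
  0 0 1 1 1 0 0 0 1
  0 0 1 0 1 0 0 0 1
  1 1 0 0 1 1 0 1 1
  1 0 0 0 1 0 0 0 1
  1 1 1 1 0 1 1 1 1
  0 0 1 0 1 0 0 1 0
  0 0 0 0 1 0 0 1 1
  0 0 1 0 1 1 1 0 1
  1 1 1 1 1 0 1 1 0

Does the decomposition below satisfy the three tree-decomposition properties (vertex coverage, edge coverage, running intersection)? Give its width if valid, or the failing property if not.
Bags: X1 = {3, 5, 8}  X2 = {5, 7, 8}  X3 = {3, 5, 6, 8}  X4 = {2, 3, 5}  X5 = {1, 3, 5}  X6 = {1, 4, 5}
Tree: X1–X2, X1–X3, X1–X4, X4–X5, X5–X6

A tree decomposition must satisfy three properties: every vertex lies in some bag; for every edge, both endpoints lie together in some bag; and for every vertex, the bags containing it form a connected subtree. Here vertex 9 appears in no bag, so the decomposition is invalid.

No — vertex 9 appears in no bag.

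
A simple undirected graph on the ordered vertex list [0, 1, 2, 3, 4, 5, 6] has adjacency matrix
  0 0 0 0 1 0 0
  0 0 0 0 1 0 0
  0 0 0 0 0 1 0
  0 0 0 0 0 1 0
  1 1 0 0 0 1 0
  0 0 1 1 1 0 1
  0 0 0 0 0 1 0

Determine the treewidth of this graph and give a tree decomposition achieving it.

Each bag holds 2 vertices, so the decomposition has width 1, which upper-bounds the treewidth. G has an edge, so its treewidth is at least 1. Combining the bounds, tw(G) = 1.

Treewidth 1.
One optimal decomposition is:
Bags: B1 = {2, 5}  B2 = {3, 5}  B3 = {5, 6}  B4 = {4, 5}  B5 = {0, 4}  B6 = {1, 4}
Tree: B1–B2, B1–B3, B2–B4, B4–B5, B5–B6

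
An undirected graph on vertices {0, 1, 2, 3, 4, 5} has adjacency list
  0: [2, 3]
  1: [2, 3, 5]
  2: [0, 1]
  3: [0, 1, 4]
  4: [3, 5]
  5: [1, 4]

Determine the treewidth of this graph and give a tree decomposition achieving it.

Treewidth 2.
One such decomposition:
Bags: B1 = {0, 2, 3}  B2 = {1, 2, 3}  B3 = {1, 3, 4}  B4 = {1, 4, 5}
Tree: B1–B2, B2–B3, B3–B4

Each bag holds 3 vertices, so the decomposition has width 2, which upper-bounds the treewidth. Since 0–2–1–3–0 is a cycle in G, G is not acyclic. Forests are exactly the graphs of treewidth ≤ 1, so tw(G) ≥ 2. The upper and lower bounds meet at 2, so that is the treewidth.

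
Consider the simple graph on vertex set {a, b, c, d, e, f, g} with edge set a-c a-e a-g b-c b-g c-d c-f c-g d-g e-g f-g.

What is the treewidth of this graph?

A width-2 tree decomposition is:
Bags: B1 = {c, d, g}  B2 = {a, c, g}  B3 = {a, e, g}  B4 = {b, c, g}  B5 = {c, f, g}
Tree: B1–B2, B2–B3, B2–B4, B2–B5
Each bag holds 3 vertices, so the decomposition has width 2, which upper-bounds the treewidth. Conversely, {a, e, g} is a clique of size 3, and the vertices of any clique must share a bag in every tree decomposition; so some bag has ≥ 3 vertices and tw(G) ≥ 2. Therefore the treewidth is 2.

2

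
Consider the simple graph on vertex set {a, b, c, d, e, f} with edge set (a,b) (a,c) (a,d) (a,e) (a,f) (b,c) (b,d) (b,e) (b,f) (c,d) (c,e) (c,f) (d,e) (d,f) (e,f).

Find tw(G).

5

A width-5 tree decomposition is:
Bags: B1 = {a, b, c, d, e, f}
Tree: (single bag)
A single bag containing all 6 vertices is trivially a valid decomposition of width 5. Conversely, {a, b, c, d, e, f} is a clique of size 6, and the vertices of any clique must share a bag in every tree decomposition; so some bag has ≥ 6 vertices and tw(G) ≥ 5. Therefore the treewidth is 5.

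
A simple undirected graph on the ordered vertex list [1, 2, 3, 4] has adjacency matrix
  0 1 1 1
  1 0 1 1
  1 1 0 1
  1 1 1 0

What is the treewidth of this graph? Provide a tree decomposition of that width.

With just one bag of size 4, the width is 4 − 1 = 3, so tw(G) ≤ 3. For the lower bound, the 4 vertices {1, 2, 3, 4} are pairwise adjacent, and any tree decomposition puts a clique entirely inside one bag — forcing width ≥ 3. Hence tw(G) = 3 exactly.

Treewidth 3.
One such decomposition:
Bags: B1 = {1, 2, 3, 4}
Tree: (single bag)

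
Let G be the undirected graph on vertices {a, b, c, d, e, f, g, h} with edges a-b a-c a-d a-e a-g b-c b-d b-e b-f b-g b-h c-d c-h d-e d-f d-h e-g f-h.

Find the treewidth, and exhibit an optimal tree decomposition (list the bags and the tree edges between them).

Every bag has size at most 4, so the width is 4 − 1 = 3 and tw(G) ≤ 3. For the lower bound, the 4 vertices {a, b, d, e} are pairwise adjacent, and any tree decomposition puts a clique entirely inside one bag — forcing width ≥ 3. Combining the bounds, tw(G) = 3.

Treewidth 3.
One optimal decomposition is:
Bags: B1 = {a, b, c, d}  B2 = {a, b, d, e}  B3 = {b, c, d, h}  B4 = {a, b, e, g}  B5 = {b, d, f, h}
Tree: B1–B2, B1–B3, B2–B4, B3–B5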